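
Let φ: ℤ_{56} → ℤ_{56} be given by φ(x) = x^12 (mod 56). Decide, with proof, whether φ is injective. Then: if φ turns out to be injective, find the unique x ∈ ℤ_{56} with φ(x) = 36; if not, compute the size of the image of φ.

φ(1) = 1^12 = 1.
φ(3): Repeated squaring mod 56: 3^1 ≡ 3, 3^2 ≡ 3² = 9, 3^4 ≡ 9² = 81 ≡ 25, 3^8 ≡ 25² = 625 ≡ 9. Since 12 = 8 + 4, 3^12 ≡ 9·25: 9·25 = 225 ≡ 1. So 3^12 ≡ 1 (mod 56).
So φ(1) = φ(3) = 1 while 1 ≠ 3, so φ is not injective.
Since φ is not injective, we determine |image(φ)|. Computing x^12 mod 56 for each x (by repeated squaring, reducing mod 56 at every step), the values φ(0), φ(1), …, φ(55) are: 0, 1, 8, 1, 8, 1, 8, 49, 8, 1, 8, 1, 8, 1, 0, 1, 8, 1, 8, 1, 8, 49, 8, 1, 8, 1, 8, 1, 0, 1, 8, 1, 8, 1, 8, 49, 8, 1, 8, 1, 8, 1, 0, 1, 8, 1, 8, 1, 8, 49, 8, 1, 8, 1, 8, 1.
The distinct values are {0, 1, 8, 49}; there are 4 of them.

4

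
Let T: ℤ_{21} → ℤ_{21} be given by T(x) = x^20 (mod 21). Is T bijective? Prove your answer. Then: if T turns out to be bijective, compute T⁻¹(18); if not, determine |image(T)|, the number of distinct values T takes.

8

T(2): Repeated squaring mod 21: 2^1 ≡ 2, 2^2 ≡ 2² = 4, 2^4 ≡ 4² = 16, 2^8 ≡ 16² = 256 ≡ 4, 2^16 ≡ 4² = 16. Since 20 = 16 + 4, 2^20 ≡ 16·16: 16·16 = 256 ≡ 4. So 2^20 ≡ 4 (mod 21).
T(5): Repeated squaring mod 21: 5^1 ≡ 5, 5^2 ≡ 5² = 25 ≡ 4, 5^4 ≡ 4² = 16, 5^8 ≡ 16² = 256 ≡ 4, 5^16 ≡ 4² = 16. Since 20 = 16 + 4, 5^20 ≡ 16·16: 16·16 = 256 ≡ 4. So 5^20 ≡ 4 (mod 21).
So T(2) = T(5) = 4 while 2 ≠ 5, so T is not injective, hence not bijective.
Since T is not bijective, we determine |image(T)|. Computing x^20 mod 21 for each x (by repeated squaring, reducing mod 21 at every step), the values T(0), T(1), …, T(20) are: 0, 1, 4, 9, 16, 4, 15, 7, 1, 18, 16, 16, 18, 1, 7, 15, 4, 16, 9, 4, 1.
The distinct values are {0, 1, 4, 7, 9, 15, 16, 18}; there are 8 of them.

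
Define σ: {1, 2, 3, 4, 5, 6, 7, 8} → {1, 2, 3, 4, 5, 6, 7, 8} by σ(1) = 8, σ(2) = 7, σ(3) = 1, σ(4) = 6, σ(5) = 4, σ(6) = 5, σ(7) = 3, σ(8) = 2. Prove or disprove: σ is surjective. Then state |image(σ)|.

Every element of the codomain has a preimage: 1 = σ(3), 2 = σ(8), 3 = σ(7), 4 = σ(5), 5 = σ(6), 6 = σ(4), 7 = σ(2), 8 = σ(1).
So σ is surjective.
The image of σ is {1, 2, 3, 4, 5, 6, 7, 8}, which has 8 elements.

8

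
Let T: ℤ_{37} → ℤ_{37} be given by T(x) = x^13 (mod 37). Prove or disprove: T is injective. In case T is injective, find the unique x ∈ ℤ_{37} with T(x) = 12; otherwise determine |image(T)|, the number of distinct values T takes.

9

Since 37 is prime, the nonzero elements of ℤ_{37} form a cyclic group of order 36.
As gcd(13, 36) = 1, raising to the 13th power is a bijection on this group: if u^13 ≡ v^13 then (uv^{−1})^13 = 1, and the only element of order dividing gcd(13, 36) = 1 is 1, so u = v.
With T(0) = 0 this makes T injective on all of ℤ_{37}, hence bijective (finite equal-size domain and codomain). In particular T is injective.
Since T is injective, we find the preimage of 12. The inverse of x ↦ x^13 on (ℤ_{37})^× is x ↦ x^25, because 13·25 = 325 = 9·36 + 1 ≡ 1 (mod 36) and x^{36} = 1 for x ≠ 0 (Fermat). So T⁻¹(12) = 12^25 mod 37.
Repeated squaring mod 37: 12^1 ≡ 12, 12^2 ≡ 12² = 144 ≡ 33, 12^4 ≡ 33² = 1089 ≡ 16, 12^8 ≡ 16² = 256 ≡ 34, 12^16 ≡ 34² = 1156 ≡ 9. Since 25 = 16 + 8 + 1, 12^25 ≡ 9·34·12: 9·34 = 306 ≡ 10, then 10·12 = 120 ≡ 9. So 12^25 ≡ 9 (mod 37).
Hence T⁻¹(12) = 9.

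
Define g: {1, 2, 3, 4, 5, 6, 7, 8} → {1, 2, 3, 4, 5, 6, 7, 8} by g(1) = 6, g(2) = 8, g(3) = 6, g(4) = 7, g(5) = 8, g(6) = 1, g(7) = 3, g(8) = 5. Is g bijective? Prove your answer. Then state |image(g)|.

6

g(1) = 6 = g(3) with 1 ≠ 3, so g is not injective, hence not bijective.
The image of g is {1, 3, 5, 6, 7, 8}, which has 6 elements.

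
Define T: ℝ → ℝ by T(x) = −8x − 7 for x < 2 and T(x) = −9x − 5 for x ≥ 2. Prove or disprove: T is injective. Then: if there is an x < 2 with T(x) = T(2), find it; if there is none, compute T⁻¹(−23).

Both pieces are strictly decreasing (slopes −8 and −9), so each is injective on its own interval.
The left piece maps (−∞, 2) onto (−23, ∞); the right piece maps [2, ∞) onto (−∞, −23].
These images are disjoint, so no value is attained by both pieces. So T is injective.
Because the two images are disjoint, no x < 2 has T(x) = T(2), so we compute T⁻¹(−23): −23 lies in (−∞, −23], so solve −9x − 5 = −23: x = (−23 + 5)/(−9) = 2.

2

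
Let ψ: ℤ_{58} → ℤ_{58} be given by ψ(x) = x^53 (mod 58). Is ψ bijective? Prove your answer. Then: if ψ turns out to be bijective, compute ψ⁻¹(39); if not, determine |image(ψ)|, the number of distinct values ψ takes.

Computing x^53 mod 58 for each x (by repeated squaring, reducing mod 58 at every step), the values ψ(0), ψ(1), …, ψ(57) are: 0, 1, 40, 43, 34, 13, 38, 23, 26, 51, 56, 19, 12, 33, 50, 37, 54, 17, 10, 31, 36, 3, 6, 49, 16, 53, 44, 47, 28, 29, 30, 11, 14, 5, 42, 9, 52, 55, 22, 27, 48, 41, 4, 21, 8, 25, 46, 39, 2, 7, 32, 35, 20, 45, 24, 15, 18, 57.
Every element of ℤ_{58} appears exactly once in this list, so ψ is a bijection, and in particular bijective.
Since ψ is bijective, we read off the preimage of 39 from the same table: ψ(47) = 39, so ψ⁻¹(39) = 47.

47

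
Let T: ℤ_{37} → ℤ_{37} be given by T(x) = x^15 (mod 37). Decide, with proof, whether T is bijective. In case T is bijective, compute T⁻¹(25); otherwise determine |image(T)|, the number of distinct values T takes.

13

T(3): Repeated squaring mod 37: 3^1 ≡ 3, 3^2 ≡ 3² = 9, 3^4 ≡ 9² = 81 ≡ 7, 3^8 ≡ 7² = 49 ≡ 12. Since 15 = 8 + 4 + 2 + 1, 3^15 ≡ 12·7·9·3: 12·7 = 84 ≡ 10, then 10·9 = 90 ≡ 16, then 16·3 = 48 ≡ 11. So 3^15 ≡ 11 (mod 37).
T(4): Repeated squaring mod 37: 4^1 ≡ 4, 4^2 ≡ 4² = 16, 4^4 ≡ 16² = 256 ≡ 34, 4^8 ≡ 34² = 1156 ≡ 9. Since 15 = 8 + 4 + 2 + 1, 4^15 ≡ 9·34·16·4: 9·34 = 306 ≡ 10, then 10·16 = 160 ≡ 12, then 12·4 = 48 ≡ 11. So 4^15 ≡ 11 (mod 37).
So T(3) = T(4) = 11 while 3 ≠ 4, therefore T is not injective, hence not bijective.
Since T is not bijective, we determine |image(T)|. Computing x^15 mod 37 for each x (by repeated squaring, reducing mod 37 at every step), the values T(0), T(1), …, T(36) are: 0, 1, 23, 11, 11, 29, 31, 26, 31, 10, 1, 36, 10, 29, 6, 23, 10, 14, 8, 29, 23, 27, 14, 31, 8, 27, 1, 36, 27, 6, 11, 6, 8, 26, 26, 14, 36.
The distinct values are {0, 1, 6, 8, 10, 11, 14, 23, 26, 27, 29, 31, 36}; there are 13 of them.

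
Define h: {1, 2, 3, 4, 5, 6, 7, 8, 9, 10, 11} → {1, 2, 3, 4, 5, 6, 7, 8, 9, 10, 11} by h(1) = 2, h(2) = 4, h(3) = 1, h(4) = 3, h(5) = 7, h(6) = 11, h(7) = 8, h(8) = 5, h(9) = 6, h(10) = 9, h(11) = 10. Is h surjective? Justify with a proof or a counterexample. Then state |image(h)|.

Every element of the codomain has a preimage: 1 = h(3), 2 = h(1), 3 = h(4), 4 = h(2), 5 = h(8), 6 = h(9), 7 = h(5), 8 = h(7), 9 = h(10), 10 = h(11), 11 = h(6).
Therefore h is surjective.
The image of h is {1, 2, 3, 4, 5, 6, 7, 8, 9, 10, 11}, which has 11 elements.

11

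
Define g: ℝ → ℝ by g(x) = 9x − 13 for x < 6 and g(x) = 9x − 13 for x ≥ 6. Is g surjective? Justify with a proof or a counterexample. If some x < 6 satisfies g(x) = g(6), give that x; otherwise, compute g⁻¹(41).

6

Both pieces are strictly increasing (slopes 9 and 9), so each is injective on its own interval.
The left piece maps (−∞, 6) onto (−∞, 41); the right piece maps [6, ∞) onto [41, ∞).
These images together cover ℝ, so g is surjective.
Because the two images are disjoint, no x < 6 has g(x) = g(6), so we compute g⁻¹(41): 41 lies in [41, ∞), so solve 9x − 13 = 41: x = (41 + 13)/9 = 6.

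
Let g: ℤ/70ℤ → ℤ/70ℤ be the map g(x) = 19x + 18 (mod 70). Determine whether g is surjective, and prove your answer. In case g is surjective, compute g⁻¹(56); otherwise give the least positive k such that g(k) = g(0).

Since gcd(19, 70) = 1, 19 is invertible modulo 70. Euclid's algorithm: 70 = 3·19 + 13, 19 = 1·13 + 6, 13 = 2·6 + 1; back-substituting gives 1 = 59·19 − 16·70, so 19⁻¹ ≡ 59 (mod 70).
For any y ∈ ℤ/70ℤ, x = 59(y − 18) mod 70 satisfies g(x) = 19·59(y − 18) + 18 ≡ y (since 19·59 ≡ 1 mod 70). So every y has a preimage.
So g is surjective.
Since g is surjective, we find g⁻¹(56): we need 19x ≡ 56 − 18 ≡ 38 (mod 70). Using 19⁻¹ = 59: x ≡ 59·38 = 2242 = 32·70 + 2, so x = 2.
Check: g(2) = 19·2 + 18 = 56 ≡ 56 (mod 70).

2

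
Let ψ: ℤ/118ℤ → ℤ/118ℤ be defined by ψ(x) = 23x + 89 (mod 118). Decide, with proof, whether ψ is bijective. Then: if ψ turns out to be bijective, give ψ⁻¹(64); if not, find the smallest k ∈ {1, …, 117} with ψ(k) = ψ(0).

If ψ(u) = ψ(v), then 23u ≡ 23v (mod 118). Because gcd(23, 118) = 1, we may cancel 23 to get u ≡ v (mod 118).
We now compute 23⁻¹ mod 118 explicitly. Euclid's algorithm: 118 = 5·23 + 3, 23 = 7·3 + 2, 3 = 1·2 + 1; back-substituting gives 1 = 77·23 − 15·118, so 23⁻¹ ≡ 77 (mod 118).
For any y ∈ ℤ/118ℤ, x = 77(y − 89) mod 118 satisfies ψ(x) = 23·77(y − 89) + 89 ≡ y (since 23·77 ≡ 1 mod 118). So every y has a preimage.
Hence ψ is bijective.
Since ψ is bijective, we compute ψ⁻¹(64): solve 23x + 89 ≡ 64 (mod 118), i.e. 23x ≡ 93 (mod 118).
Multiplying by 23⁻¹ = 77 gives x ≡ 77·93 = 7161 = 60·118 + 81 ≡ 81 (mod 118).
Check: ψ(81) = 23·81 + 89 = 1952 = 16·118 + 64 ≡ 64 (mod 118).

81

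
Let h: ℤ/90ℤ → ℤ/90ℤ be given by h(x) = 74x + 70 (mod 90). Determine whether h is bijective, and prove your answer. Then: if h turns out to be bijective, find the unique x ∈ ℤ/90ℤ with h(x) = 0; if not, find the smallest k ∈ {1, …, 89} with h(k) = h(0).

We have gcd(74, 90) = 2 > 1. Taking a = 0 and b = 45: h(0) = 70 and h(45) = 74·45 + 70 = 3400 ≡ 70 (mod 90).
So h(0) = h(45) while 0 ≠ 45, thus h is not injective, hence not bijective.
Since h is not bijective, we find the least positive k with h(k) = h(0): this means 74k ≡ 0 (mod 90), i.e. 90 ∣ 74k. Since gcd(74, 90) = 2, dividing through by 2 this holds exactly when 45 ∣ 37k, and as gcd(37, 45) = 1, exactly when 45 ∣ k.
The smallest positive such k is 45.

45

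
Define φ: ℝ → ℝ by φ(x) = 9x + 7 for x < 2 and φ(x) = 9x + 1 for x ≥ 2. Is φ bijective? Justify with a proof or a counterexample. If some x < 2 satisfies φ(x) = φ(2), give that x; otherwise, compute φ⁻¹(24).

4/3

Both pieces are strictly increasing (slopes 9 and 9), so each is injective on its own interval.
The left piece maps (−∞, 2) onto (−∞, 25); the right piece maps [2, ∞) onto [19, ∞).
These images overlap. In particular φ(2) = 19 (right piece), and solving 9x + 7 = 19 on the left piece gives x = 4/3 < 2.
So φ(4/3) = φ(2) with 4/3 ≠ 2, and φ is not injective, hence not bijective. This x = 4/3 is the requested value below 2.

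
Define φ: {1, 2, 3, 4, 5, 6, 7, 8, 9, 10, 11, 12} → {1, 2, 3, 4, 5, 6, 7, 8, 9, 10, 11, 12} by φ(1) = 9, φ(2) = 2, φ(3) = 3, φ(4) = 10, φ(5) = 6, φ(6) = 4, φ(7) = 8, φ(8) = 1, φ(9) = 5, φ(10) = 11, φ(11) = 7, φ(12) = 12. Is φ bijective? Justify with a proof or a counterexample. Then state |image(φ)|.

The values 9, 2, 3, 10, 6, 4, 8, 1, 5, 11, 7, 12 are a permutation of {1, 2, 3, 4, 5, 6, 7, 8, 9, 10, 11, 12}: each element appears exactly once.
So φ is injective and surjective, hence bijective.
The image of φ is {1, 2, 3, 4, 5, 6, 7, 8, 9, 10, 11, 12}, which has 12 elements.

12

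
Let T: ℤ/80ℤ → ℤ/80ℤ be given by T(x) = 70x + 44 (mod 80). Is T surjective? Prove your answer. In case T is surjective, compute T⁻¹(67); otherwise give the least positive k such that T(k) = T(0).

8

Since gcd(70, 80) = 10, we have 70x ≡ 0 (mod 10) for all x, so T(x) ≡ 4 (mod 10).
But 0 ≢ 4 (mod 10), so 0 ∈ ℤ/80ℤ has no preimage. Therefore T is not surjective.
Since T is not surjective, we find the least positive k with T(k) = T(0): this means 70k ≡ 0 (mod 80), i.e. 80 ∣ 70k. Since gcd(70, 80) = 10, dividing through by 10 this holds exactly when 8 ∣ 7k, and as gcd(7, 8) = 1, exactly when 8 ∣ k.
The smallest positive such k is 8.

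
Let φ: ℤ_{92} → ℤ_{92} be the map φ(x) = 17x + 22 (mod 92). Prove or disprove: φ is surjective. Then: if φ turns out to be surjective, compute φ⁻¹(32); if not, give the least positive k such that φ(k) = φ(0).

Since gcd(17, 92) = 1, 17 is invertible modulo 92. Euclid's algorithm: 92 = 5·17 + 7, 17 = 2·7 + 3, 7 = 2·3 + 1; back-substituting gives 1 = 65·17 − 12·92, so 17⁻¹ ≡ 65 (mod 92).
For any y ∈ ℤ_{92}, x = 65(y − 22) mod 92 satisfies φ(x) = 17·65(y − 22) + 22 ≡ y (since 17·65 ≡ 1 mod 92). So every y has a preimage.
Thus φ is surjective.
Since φ is surjective, we find φ⁻¹(32): we need 17x ≡ 32 − 22 ≡ 10 (mod 92). Using 17⁻¹ = 65: x ≡ 65·10 = 650 = 7·92 + 6, so x = 6.
Check: φ(6) = 17·6 + 22 = 124 = 1·92 + 32 ≡ 32 (mod 92).

6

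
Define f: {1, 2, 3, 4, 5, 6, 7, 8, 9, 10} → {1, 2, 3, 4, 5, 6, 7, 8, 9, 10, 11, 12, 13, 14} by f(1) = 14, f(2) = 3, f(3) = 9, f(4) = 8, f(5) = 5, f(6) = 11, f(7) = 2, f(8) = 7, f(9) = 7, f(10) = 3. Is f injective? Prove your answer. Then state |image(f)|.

8

f(8) = 7 = f(9) with 8 ≠ 9, so f is not injective.
The image of f is {2, 3, 5, 7, 8, 9, 11, 14}, which has 8 elements.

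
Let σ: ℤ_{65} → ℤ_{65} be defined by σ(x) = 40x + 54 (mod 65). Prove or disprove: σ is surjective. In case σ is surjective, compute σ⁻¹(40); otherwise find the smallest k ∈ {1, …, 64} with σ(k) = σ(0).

Since gcd(40, 65) = 5, we have 40x ≡ 0 (mod 5) for all x, so σ(x) ≡ 4 (mod 5).
But 0 ≢ 4 (mod 5), so 0 ∈ ℤ_{65} has no preimage. So σ is not surjective.
Since σ is not surjective, we find the least positive k with σ(k) = σ(0): this means 40k ≡ 0 (mod 65), i.e. 65 ∣ 40k. Since gcd(40, 65) = 5, dividing through by 5 this holds exactly when 13 ∣ 8k, and as gcd(8, 13) = 1, exactly when 13 ∣ k.
The smallest positive such k is 13.

13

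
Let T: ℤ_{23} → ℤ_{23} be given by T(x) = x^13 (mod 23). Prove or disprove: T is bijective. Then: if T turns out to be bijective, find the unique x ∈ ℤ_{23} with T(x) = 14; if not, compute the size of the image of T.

Since 23 is prime, the nonzero elements of ℤ_{23} form a cyclic group of order 22.
As gcd(13, 22) = 1, raising to the 13th power is a bijection on this group: if u^13 ≡ v^13 then (uv^{−1})^13 = 1, and the only element of order dividing gcd(13, 22) = 1 is 1, so u = v.
With T(0) = 0 this makes T injective on all of ℤ_{23}, hence bijective (finite equal-size domain and codomain). In particular T is bijective.
Since T is bijective, we find the preimage of 14. The inverse of x ↦ x^13 on (ℤ_{23})^× is x ↦ x^17, because 13·17 = 221 = 10·22 + 1 ≡ 1 (mod 22) and x^{22} = 1 for x ≠ 0 (Fermat). So T⁻¹(14) = 14^17 mod 23.
Repeated squaring mod 23: 14^1 ≡ 14, 14^2 ≡ 14² = 196 ≡ 12, 14^4 ≡ 12² = 144 ≡ 6, 14^8 ≡ 6² = 36 ≡ 13, 14^16 ≡ 13² = 169 ≡ 8. Since 17 = 16 + 1, 14^17 ≡ 8·14: 8·14 = 112 ≡ 20. So 14^17 ≡ 20 (mod 23).
Hence T⁻¹(14) = 20.

20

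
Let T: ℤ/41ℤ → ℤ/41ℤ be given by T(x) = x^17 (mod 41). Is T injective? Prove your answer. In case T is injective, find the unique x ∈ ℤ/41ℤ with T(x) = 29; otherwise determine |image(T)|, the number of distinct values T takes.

Since 41 is prime, the nonzero elements of ℤ/41ℤ form a cyclic group of order 40.
As gcd(17, 40) = 1, raising to the 17th power is a bijection on this group: if u^17 ≡ v^17 then (uv^{−1})^17 = 1, and the only element of order dividing gcd(17, 40) = 1 is 1, so u = v.
With T(0) = 0 this makes T injective on all of ℤ/41ℤ, hence bijective (finite equal-size domain and codomain). In particular T is injective.
Since T is injective, we find the preimage of 29. The inverse of x ↦ x^17 on (ℤ/41ℤ)^× is x ↦ x^33, because 17·33 = 561 = 14·40 + 1 ≡ 1 (mod 40) and x^{40} = 1 for x ≠ 0 (Fermat). So T⁻¹(29) = 29^33 mod 41.
Repeated squaring mod 41: 29^1 ≡ 29, 29^2 ≡ 29² = 841 ≡ 21, 29^4 ≡ 21² = 441 ≡ 31, 29^8 ≡ 31² = 961 ≡ 18, 29^16 ≡ 18² = 324 ≡ 37, 29^32 ≡ 37² = 1369 ≡ 16. Since 33 = 32 + 1, 29^33 ≡ 16·29: 16·29 = 464 ≡ 13. So 29^33 ≡ 13 (mod 41).
Hence T⁻¹(29) = 13.

13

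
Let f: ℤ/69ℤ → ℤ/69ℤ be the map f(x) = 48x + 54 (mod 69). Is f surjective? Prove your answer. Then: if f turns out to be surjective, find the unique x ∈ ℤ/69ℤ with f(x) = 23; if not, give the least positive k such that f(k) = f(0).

By definition, surjectivity means every element of the codomain has a preimage under f.
Since gcd(48, 69) = 3, we have 48x ≡ 0 (mod 3) for all x, so f(x) ≡ 0 (mod 3).
But 1 ≢ 0 (mod 3), so 1 ∈ ℤ/69ℤ has no preimage. Therefore f is not surjective.
Since f is not surjective, we find the least positive k with f(k) = f(0): this means 48k ≡ 0 (mod 69), i.e. 69 ∣ 48k. Since gcd(48, 69) = 3, dividing through by 3 this holds exactly when 23 ∣ 16k, and as gcd(16, 23) = 1, exactly when 23 ∣ k.
The smallest positive such k is 23.

23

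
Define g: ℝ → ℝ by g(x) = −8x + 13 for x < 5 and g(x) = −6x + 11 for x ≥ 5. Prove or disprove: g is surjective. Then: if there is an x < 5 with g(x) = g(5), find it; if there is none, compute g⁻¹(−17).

4

Both pieces are strictly decreasing (slopes −8 and −6), so each is injective on its own interval.
The left piece maps (−∞, 5) onto (−27, ∞); the right piece maps [5, ∞) onto (−∞, −19].
The union (−27, ∞) ∪ (−∞, −19] covers ℝ, so g is surjective.
For the follow-up: the images overlap, so an x < 5 with g(x) = g(5) exists. g(5) = −19; solving −8x + 13 = −19 for x < 5 gives x = (−19 − 13)/(−8) = 4.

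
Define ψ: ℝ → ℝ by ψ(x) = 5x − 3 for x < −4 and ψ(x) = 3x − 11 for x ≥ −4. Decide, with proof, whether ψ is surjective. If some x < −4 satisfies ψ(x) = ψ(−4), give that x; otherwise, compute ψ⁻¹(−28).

-5

Both pieces are strictly increasing (slopes 5 and 3), so each is injective on its own interval.
The left piece maps (−∞, −4) onto (−∞, −23); the right piece maps [−4, ∞) onto [−23, ∞).
These images together cover ℝ, so ψ is surjective.
Because the two images are disjoint, no x < −4 has ψ(x) = ψ(−4), so we compute ψ⁻¹(−28): −28 lies in (−∞, −23), so solve 5x − 3 = −28: x = (−28 + 3)/5 = −5.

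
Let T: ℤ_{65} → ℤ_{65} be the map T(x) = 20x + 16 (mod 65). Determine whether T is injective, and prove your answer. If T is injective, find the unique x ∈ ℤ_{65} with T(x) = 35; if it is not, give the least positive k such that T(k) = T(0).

13

Recall: T is injective when T(a) = T(b) forces a = b.
We have gcd(20, 65) = 5 > 1. Taking a = 0 and b = 13: T(0) = 16 and T(13) = 20·13 + 16 = 276 ≡ 16 (mod 65).
So T(0) = T(13) while 0 ≠ 13, hence T is not injective.
Since T is not injective, we find the least positive k with T(k) = T(0): this means 20k ≡ 0 (mod 65), i.e. 65 ∣ 20k. Since gcd(20, 65) = 5, dividing through by 5 this holds exactly when 13 ∣ 4k, and as gcd(4, 13) = 1, exactly when 13 ∣ k.
The smallest positive such k is 13.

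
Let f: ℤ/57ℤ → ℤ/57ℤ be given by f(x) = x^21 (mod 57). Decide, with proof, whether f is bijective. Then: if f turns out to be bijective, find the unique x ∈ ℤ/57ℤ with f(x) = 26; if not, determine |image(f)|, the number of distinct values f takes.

21

f(1) = 1^21 = 1.
f(7): Repeated squaring mod 57: 7^1 ≡ 7, 7^2 ≡ 7² = 49, 7^4 ≡ 49² = 2401 ≡ 7, 7^8 ≡ 7² = 49, 7^16 ≡ 49² = 2401 ≡ 7. Since 21 = 16 + 4 + 1, 7^21 ≡ 7·7·7: 7·7 = 49, then 49·7 = 343 ≡ 1. So 7^21 ≡ 1 (mod 57).
So f(1) = f(7) = 1 while 1 ≠ 7, hence f is not injective, hence not bijective.
Since f is not bijective, we determine |image(f)|. Computing x^21 mod 57 for each x (by repeated squaring, reducing mod 57 at every step), the values f(0), f(1), …, f(56) are: 0, 1, 8, 27, 7, 11, 45, 1, 56, 45, 31, 20, 18, 31, 8, 12, 49, 11, 18, 19, 20, 27, 46, 26, 30, 7, 20, 18, 7, 50, 39, 37, 50, 27, 31, 11, 30, 37, 38, 39, 46, 8, 45, 49, 26, 39, 37, 26, 12, 1, 56, 12, 46, 50, 30, 49, 56.
The distinct values are {0, 1, 7, 8, 11, 12, 18, 19, 20, 26, 27, 30, 31, 37, 38, 39, 45, 46, 49, 50, 56}; there are 21 of them.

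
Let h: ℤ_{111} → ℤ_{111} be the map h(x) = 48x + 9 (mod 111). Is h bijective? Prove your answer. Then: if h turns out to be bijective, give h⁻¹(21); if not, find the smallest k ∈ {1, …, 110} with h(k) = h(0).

37

We have gcd(48, 111) = 3 > 1. Taking x_1 = 0 and x_2 = 37: h(0) = 9 and h(37) = 48·37 + 9 = 1785 ≡ 9 (mod 111).
So h(0) = h(37) while 0 ≠ 37, thus h is not injective, hence not bijective.
Since h is not bijective, we find the least positive k with h(k) = h(0): this means 48k ≡ 0 (mod 111), i.e. 111 ∣ 48k. Since gcd(48, 111) = 3, dividing through by 3 this holds exactly when 37 ∣ 16k, and as gcd(16, 37) = 1, exactly when 37 ∣ k.
The smallest positive such k is 37.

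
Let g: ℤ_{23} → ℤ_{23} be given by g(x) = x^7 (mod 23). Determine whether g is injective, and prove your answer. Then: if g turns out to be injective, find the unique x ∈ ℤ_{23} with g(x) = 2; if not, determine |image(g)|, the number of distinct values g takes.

Since 23 is prime, the nonzero elements of ℤ_{23} form a cyclic group of order 22.
As gcd(7, 22) = 1, raising to the 7th power is a bijection on this group: if a^7 ≡ b^7 then (ab^{−1})^7 = 1, and the only element of order dividing gcd(7, 22) = 1 is 1, so a = b.
With g(0) = 0 this makes g injective on all of ℤ_{23}, hence bijective (finite equal-size domain and codomain). In particular g is injective.
Since g is injective, we find the preimage of 2. The inverse of x ↦ x^7 on (ℤ_{23})^× is x ↦ x^19, because 7·19 = 133 = 6·22 + 1 ≡ 1 (mod 22) and x^{22} = 1 for x ≠ 0 (Fermat). So g⁻¹(2) = 2^19 mod 23.
Repeated squaring mod 23: 2^1 ≡ 2, 2^2 ≡ 2² = 4, 2^4 ≡ 4² = 16, 2^8 ≡ 16² = 256 ≡ 3, 2^16 ≡ 3² = 9. Since 19 = 16 + 2 + 1, 2^19 ≡ 9·4·2: 9·4 = 36 ≡ 13, then 13·2 = 26 ≡ 3. So 2^19 ≡ 3 (mod 23).
Hence g⁻¹(2) = 3.

3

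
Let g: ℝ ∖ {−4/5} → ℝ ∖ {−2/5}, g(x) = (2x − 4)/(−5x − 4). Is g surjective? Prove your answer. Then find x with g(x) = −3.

-16/13

For any y ≠ −2/5, solving y(−5x − 4) = 2x − 4 for x gives a well-defined x ≠ −4/5. So g is surjective.
Solving g(x) = −3: cross-multiplying gives 2x − 4 = −3(−5x − 4), which rearranges to −13x = 16, so x = −16/13.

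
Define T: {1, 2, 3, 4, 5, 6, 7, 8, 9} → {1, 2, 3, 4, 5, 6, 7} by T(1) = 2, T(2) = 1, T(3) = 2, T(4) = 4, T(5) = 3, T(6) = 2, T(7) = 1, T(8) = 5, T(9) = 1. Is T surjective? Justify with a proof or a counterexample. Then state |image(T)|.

No element maps to 6, so T is not surjective.
The image of T is {1, 2, 3, 4, 5}, which has 5 elements.

5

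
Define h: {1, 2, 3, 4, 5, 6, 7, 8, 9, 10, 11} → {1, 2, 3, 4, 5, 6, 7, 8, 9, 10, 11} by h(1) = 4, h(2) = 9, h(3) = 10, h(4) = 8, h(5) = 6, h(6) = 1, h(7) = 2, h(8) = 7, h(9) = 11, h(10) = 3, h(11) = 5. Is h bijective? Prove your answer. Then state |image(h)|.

The values 4, 9, 10, 8, 6, 1, 2, 7, 11, 3, 5 are a permutation of {1, 2, 3, 4, 5, 6, 7, 8, 9, 10, 11}: each element appears exactly once.
So h is injective and surjective, hence bijective.
The image of h is {1, 2, 3, 4, 5, 6, 7, 8, 9, 10, 11}, which has 11 elements.

11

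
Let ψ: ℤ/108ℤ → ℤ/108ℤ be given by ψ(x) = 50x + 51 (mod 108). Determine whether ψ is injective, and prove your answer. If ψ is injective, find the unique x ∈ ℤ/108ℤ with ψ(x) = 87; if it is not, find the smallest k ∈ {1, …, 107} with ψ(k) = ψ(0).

54

We have gcd(50, 108) = 2 > 1. Taking u = 0 and v = 54: ψ(0) = 51 and ψ(54) = 50·54 + 51 = 2751 ≡ 51 (mod 108).
So ψ(0) = ψ(54) while 0 ≠ 54, thus ψ is not injective.
Since ψ is not injective, we find the least positive k with ψ(k) = ψ(0): this means 50k ≡ 0 (mod 108), i.e. 108 ∣ 50k. Since gcd(50, 108) = 2, dividing through by 2 this holds exactly when 54 ∣ 25k, and as gcd(25, 54) = 1, exactly when 54 ∣ k.
The smallest positive such k is 54.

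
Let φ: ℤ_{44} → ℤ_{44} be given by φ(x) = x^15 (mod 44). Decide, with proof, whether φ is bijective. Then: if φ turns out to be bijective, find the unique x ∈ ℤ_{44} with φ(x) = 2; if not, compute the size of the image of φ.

9

φ(1) = 1^15 = 1.
φ(5): Repeated squaring mod 44: 5^1 ≡ 5, 5^2 ≡ 5² = 25, 5^4 ≡ 25² = 625 ≡ 9, 5^8 ≡ 9² = 81 ≡ 37. Since 15 = 8 + 4 + 2 + 1, 5^15 ≡ 37·9·25·5: 37·9 = 333 ≡ 25, then 25·25 = 625 ≡ 9, then 9·5 = 45 ≡ 1. So 5^15 ≡ 1 (mod 44).
So φ(1) = φ(5) = 1 while 1 ≠ 5, hence φ is not injective, hence not bijective.
Since φ is not bijective, we determine |image(φ)|. Computing x^15 mod 44 for each x (by repeated squaring, reducing mod 44 at every step), the values φ(0), φ(1), …, φ(43) are: 0, 1, 32, 23, 12, 1, 32, 43, 32, 1, 32, 11, 12, 21, 12, 23, 12, 21, 32, 43, 12, 21, 0, 23, 32, 1, 12, 23, 32, 21, 32, 23, 32, 33, 12, 43, 12, 1, 12, 43, 32, 21, 12, 43.
The distinct values are {0, 1, 11, 12, 21, 23, 32, 33, 43}; there are 9 of them.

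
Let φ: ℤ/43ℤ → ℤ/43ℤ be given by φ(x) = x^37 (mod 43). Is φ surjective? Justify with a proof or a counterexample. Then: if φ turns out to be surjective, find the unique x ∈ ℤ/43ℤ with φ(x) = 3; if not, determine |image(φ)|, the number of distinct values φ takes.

5

Since 43 is prime, the nonzero elements of ℤ/43ℤ form a cyclic group of order 42.
As gcd(37, 42) = 1, raising to the 37th power is a bijection on this group: if u^37 ≡ v^37 then (uv^{−1})^37 = 1, and the only element of order dividing gcd(37, 42) = 1 is 1, so u = v.
With φ(0) = 0 this makes φ injective on all of ℤ/43ℤ, hence bijective (finite equal-size domain and codomain). In particular φ is surjective.
Since φ is surjective, we find the preimage of 3. The inverse of x ↦ x^37 on (ℤ/43ℤ)^× is x ↦ x^25, because 37·25 = 925 = 22·42 + 1 ≡ 1 (mod 42) and x^{42} = 1 for x ≠ 0 (Fermat). So φ⁻¹(3) = 3^25 mod 43.
Repeated squaring mod 43: 3^1 ≡ 3, 3^2 ≡ 3² = 9, 3^4 ≡ 9² = 81 ≡ 38, 3^8 ≡ 38² = 1444 ≡ 25, 3^16 ≡ 25² = 625 ≡ 23. Since 25 = 16 + 8 + 1, 3^25 ≡ 23·25·3: 23·25 = 575 ≡ 16, then 16·3 = 48 ≡ 5. So 3^25 ≡ 5 (mod 43).
Hence φ⁻¹(3) = 5.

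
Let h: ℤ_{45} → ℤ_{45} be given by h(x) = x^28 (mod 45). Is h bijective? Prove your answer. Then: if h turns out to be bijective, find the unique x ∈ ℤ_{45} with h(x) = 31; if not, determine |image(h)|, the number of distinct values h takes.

h(3): Repeated squaring mod 45: 3^1 ≡ 3, 3^2 ≡ 3² = 9, 3^4 ≡ 9² = 81 ≡ 36, 3^8 ≡ 36² = 1296 ≡ 36, 3^16 ≡ 36² = 1296 ≡ 36. Since 28 = 16 + 8 + 4, 3^28 ≡ 36·36·36: 36·36 = 1296 ≡ 36, then 36·36 = 1296 ≡ 36. So 3^28 ≡ 36 (mod 45).
h(6): Repeated squaring mod 45: 6^1 ≡ 6, 6^2 ≡ 6² = 36, 6^4 ≡ 36² = 1296 ≡ 36, 6^8 ≡ 36² = 1296 ≡ 36, 6^16 ≡ 36² = 1296 ≡ 36. Since 28 = 16 + 8 + 4, 6^28 ≡ 36·36·36: 36·36 = 1296 ≡ 36, then 36·36 = 1296 ≡ 36. So 6^28 ≡ 36 (mod 45).
So h(3) = h(6) = 36 while 3 ≠ 6, so h is not injective, hence not bijective.
Since h is not bijective, we determine |image(h)|. Computing x^28 mod 45 for each x (by repeated squaring, reducing mod 45 at every step), the values h(0), h(1), …, h(44) are: 0, 1, 16, 36, 31, 40, 36, 16, 1, 36, 10, 16, 36, 31, 31, 0, 16, 1, 36, 1, 25, 36, 31, 31, 36, 25, 1, 36, 1, 16, 0, 31, 31, 36, 16, 10, 36, 1, 16, 36, 40, 31, 36, 16, 1.
The distinct values are {0, 1, 10, 16, 25, 31, 36, 40}; there are 8 of them.

8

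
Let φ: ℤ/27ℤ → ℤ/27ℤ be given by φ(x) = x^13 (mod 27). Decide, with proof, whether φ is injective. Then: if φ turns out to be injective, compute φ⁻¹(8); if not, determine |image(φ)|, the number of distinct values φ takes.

φ(0) = 0^13 = 0.
φ(3): Repeated squaring mod 27: 3^1 ≡ 3, 3^2 ≡ 3² = 9, 3^4 ≡ 9² = 81 ≡ 0, 3^8 ≡ 0² = 0. Since 13 = 8 + 4 + 1, 3^13 ≡ 0·0·3: 0·0 = 0, then 0·3 = 0. So 3^13 ≡ 0 (mod 27).
So φ(0) = φ(3) = 0 while 0 ≠ 3, therefore φ is not injective.
Since φ is not injective, we determine |image(φ)|. Computing x^13 mod 27 for each x (by repeated squaring, reducing mod 27 at every step), the values φ(0), φ(1), …, φ(26) are: 0, 1, 11, 0, 13, 23, 0, 25, 8, 0, 10, 20, 0, 22, 5, 0, 7, 17, 0, 19, 2, 0, 4, 14, 0, 16, 26.
The distinct values are {0, 1, 2, 4, 5, 7, 8, 10, 11, 13, 14, 16, 17, 19, 20, 22, 23, 25, 26}; there are 19 of them.

19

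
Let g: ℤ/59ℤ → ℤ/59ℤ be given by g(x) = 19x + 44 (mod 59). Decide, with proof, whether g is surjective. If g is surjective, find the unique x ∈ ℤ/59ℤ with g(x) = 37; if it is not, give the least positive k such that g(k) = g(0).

Since gcd(19, 59) = 1, 19 is invertible modulo 59. Euclid's algorithm: 59 = 3·19 + 2, 19 = 9·2 + 1; back-substituting gives 1 = 28·19 − 9·59, so 19⁻¹ ≡ 28 (mod 59).
For any y ∈ ℤ/59ℤ, x = 28(y − 44) mod 59 satisfies g(x) = 19·28(y − 44) + 44 ≡ y (since 19·28 ≡ 1 mod 59). So every y has a preimage.
Therefore g is surjective.
Since g is surjective, we find g⁻¹(37): we need 19x ≡ 37 − 44 ≡ 52 (mod 59). Using 19⁻¹ = 28: x ≡ 28·52 = 1456 = 24·59 + 40, so x = 40.
Check: g(40) = 19·40 + 44 = 804 = 13·59 + 37 ≡ 37 (mod 59).

40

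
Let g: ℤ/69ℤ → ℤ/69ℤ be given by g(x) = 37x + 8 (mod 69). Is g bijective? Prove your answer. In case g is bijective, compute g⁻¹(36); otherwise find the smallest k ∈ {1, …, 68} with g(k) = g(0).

If g(x_1) = g(x_2), then 37x_1 ≡ 37x_2 (mod 69). Because gcd(37, 69) = 1, we may cancel 37 to get x_1 ≡ x_2 (mod 69).
We now compute 37⁻¹ mod 69 explicitly. Euclid's algorithm: 69 = 1·37 + 32, 37 = 1·32 + 5, 32 = 6·5 + 2, 5 = 2·2 + 1; back-substituting gives 1 = 28·37 − 15·69, so 37⁻¹ ≡ 28 (mod 69).
Then y ↦ 28(y − 8) is a two-sided inverse to g, so every y ∈ ℤ/69ℤ has a preimage.
Hence g is bijective.
Since g is bijective, we compute g⁻¹(36): solve 37x + 8 ≡ 36 (mod 69), i.e. 37x ≡ 28 (mod 69).
Multiplying by 37⁻¹ = 28 gives x ≡ 28·28 = 784 = 11·69 + 25 ≡ 25 (mod 69).
Check: g(25) = 37·25 + 8 = 933 = 13·69 + 36 ≡ 36 (mod 69).

25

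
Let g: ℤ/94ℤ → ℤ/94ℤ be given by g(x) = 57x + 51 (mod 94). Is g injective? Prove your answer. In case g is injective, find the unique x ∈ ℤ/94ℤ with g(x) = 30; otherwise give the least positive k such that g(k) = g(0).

Recall: g is injective if g(x_1) = g(x_2) implies x_1 = x_2.
Suppose g(x_1) = g(x_2) in ℤ/94ℤ. Then 57x_1 + 51 ≡ 57x_2 + 51 (mod 94), hence 57(x_1 − x_2) ≡ 0 (mod 94).
Since gcd(57, 94) = 1, 57 is invertible modulo 94, so x_1 − x_2 ≡ 0 (mod 94), i.e. x_1 = x_2.
Therefore g is injective.
We now compute 57⁻¹ mod 94 explicitly. Euclid's algorithm: 94 = 1·57 + 37, 57 = 1·37 + 20, 37 = 1·20 + 17, 20 = 1·17 + 3, 17 = 5·3 + 2, 3 = 1·2 + 1; back-substituting gives 1 = 33·57 − 20·94, so 57⁻¹ ≡ 33 (mod 94).
Since g is injective, we find g⁻¹(30): we need 57x ≡ 30 − 51 ≡ 73 (mod 94). Using 57⁻¹ = 33: x ≡ 33·73 = 2409 = 25·94 + 59, so x = 59.
Check: g(59) = 57·59 + 51 = 3414 = 36·94 + 30 ≡ 30 (mod 94).

59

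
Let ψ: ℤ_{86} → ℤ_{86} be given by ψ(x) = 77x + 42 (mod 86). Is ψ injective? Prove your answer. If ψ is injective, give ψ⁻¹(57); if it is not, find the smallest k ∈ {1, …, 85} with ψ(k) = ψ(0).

Recall: ψ is injective when ψ(x_1) = ψ(x_2) forces x_1 = x_2.
If ψ(x_1) = ψ(x_2), then 77x_1 ≡ 77x_2 (mod 86). Because gcd(77, 86) = 1, we may cancel 77 to get x_1 ≡ x_2 (mod 86).
Therefore ψ is injective.
We now compute 77⁻¹ mod 86 explicitly. Euclid's algorithm: 86 = 1·77 + 9, 77 = 8·9 + 5, 9 = 1·5 + 4, 5 = 1·4 + 1; back-substituting gives 1 = 19·77 − 17·86, so 77⁻¹ ≡ 19 (mod 86).
Since ψ is injective, we compute ψ⁻¹(57): solve 77x + 42 ≡ 57 (mod 86), i.e. 77x ≡ 15 (mod 86).
Multiplying by 77⁻¹ = 19 gives x ≡ 19·15 = 285 = 3·86 + 27 ≡ 27 (mod 86).
Check: ψ(27) = 77·27 + 42 = 2121 = 24·86 + 57 ≡ 57 (mod 86).

27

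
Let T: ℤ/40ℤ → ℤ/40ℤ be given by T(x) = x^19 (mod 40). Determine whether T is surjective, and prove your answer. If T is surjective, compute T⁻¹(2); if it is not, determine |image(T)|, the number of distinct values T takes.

T(0) = 0^19 = 0.
T(10): Repeated squaring mod 40: 10^1 ≡ 10, 10^2 ≡ 10² = 100 ≡ 20, 10^4 ≡ 20² = 400 ≡ 0, 10^8 ≡ 0² = 0, 10^16 ≡ 0² = 0. Since 19 = 16 + 2 + 1, 10^19 ≡ 0·20·10: 0·20 = 0, then 0·10 = 0. So 10^19 ≡ 0 (mod 40).
So T(0) = T(10) = 0 while 0 ≠ 10, hence T is not injective.
A non-injective map from the 40-element set ℤ/40ℤ to itself takes at most 39 distinct values, so it cannot be surjective. Therefore T is not surjective.
Since T is not surjective, we determine |image(T)|. Computing x^19 mod 40 for each x (by repeated squaring, reducing mod 40 at every step), the values T(0), T(1), …, T(39) are: 0, 1, 8, 27, 24, 5, 16, 23, 32, 9, 0, 11, 8, 37, 24, 15, 16, 33, 32, 19, 0, 21, 8, 7, 24, 25, 16, 3, 32, 29, 0, 31, 8, 17, 24, 35, 16, 13, 32, 39.
The distinct values are {0, 1, 3, 5, 7, 8, 9, 11, 13, 15, 16, 17, 19, 21, 23, 24, 25, 27, 29, 31, 32, 33, 35, 37, 39}; there are 25 of them.

25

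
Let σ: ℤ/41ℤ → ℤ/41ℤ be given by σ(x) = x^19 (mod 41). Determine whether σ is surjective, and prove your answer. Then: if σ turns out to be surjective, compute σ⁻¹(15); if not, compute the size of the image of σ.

Since 41 is prime, the nonzero elements of ℤ/41ℤ form a cyclic group of order 40.
As gcd(19, 40) = 1, raising to the 19th power is a bijection on this group: if x_1^19 ≡ x_2^19 then (x_1x_2^{−1})^19 = 1, and the only element of order dividing gcd(19, 40) = 1 is 1, so x_1 = x_2.
With σ(0) = 0 this makes σ injective on all of ℤ/41ℤ, hence bijective (finite equal-size domain and codomain). In particular σ is surjective.
Since σ is surjective, we find the preimage of 15. The inverse of x ↦ x^19 on (ℤ/41ℤ)^× is x ↦ x^19, because 19·19 = 361 = 9·40 + 1 ≡ 1 (mod 40) and x^{40} = 1 for x ≠ 0 (Fermat). So σ⁻¹(15) = 15^19 mod 41.
Repeated squaring mod 41: 15^1 ≡ 15, 15^2 ≡ 15² = 225 ≡ 20, 15^4 ≡ 20² = 400 ≡ 31, 15^8 ≡ 31² = 961 ≡ 18, 15^16 ≡ 18² = 324 ≡ 37. Since 19 = 16 + 2 + 1, 15^19 ≡ 37·20·15: 37·20 = 740 ≡ 2, then 2·15 = 30. So 15^19 ≡ 30 (mod 41).
Hence σ⁻¹(15) = 30.

30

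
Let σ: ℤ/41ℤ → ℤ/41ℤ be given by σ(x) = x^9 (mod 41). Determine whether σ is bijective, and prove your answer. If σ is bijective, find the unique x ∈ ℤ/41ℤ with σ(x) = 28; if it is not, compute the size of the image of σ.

Since 41 is prime, the nonzero elements of ℤ/41ℤ form a cyclic group of order 40.
As gcd(9, 40) = 1, raising to the 9th power is a bijection on this group: if a^9 ≡ b^9 then (ab^{−1})^9 = 1, and the only element of order dividing gcd(9, 40) = 1 is 1, so a = b.
With σ(0) = 0 this makes σ injective on all of ℤ/41ℤ, hence bijective (finite equal-size domain and codomain). In particular σ is bijective.
Since σ is bijective, we find the preimage of 28. The inverse of x ↦ x^9 on (ℤ/41ℤ)^× is x ↦ x^9, because 9·9 = 81 = 2·40 + 1 ≡ 1 (mod 40) and x^{40} = 1 for x ≠ 0 (Fermat). So σ⁻¹(28) = 28^9 mod 41.
Repeated squaring mod 41: 28^1 ≡ 28, 28^2 ≡ 28² = 784 ≡ 5, 28^4 ≡ 5² = 25, 28^8 ≡ 25² = 625 ≡ 10. Since 9 = 8 + 1, 28^9 ≡ 10·28: 10·28 = 280 ≡ 34. So 28^9 ≡ 34 (mod 41).
Hence σ⁻¹(28) = 34.

34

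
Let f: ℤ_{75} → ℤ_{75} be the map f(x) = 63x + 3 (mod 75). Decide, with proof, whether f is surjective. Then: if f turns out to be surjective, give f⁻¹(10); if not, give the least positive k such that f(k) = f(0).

Since gcd(63, 75) = 3, we have 63x ≡ 0 (mod 3) for all x, so f(x) ≡ 0 (mod 3).
But 1 ≢ 0 (mod 3), so 1 ∈ ℤ_{75} has no preimage. Therefore f is not surjective.
Since f is not surjective, we find the least positive k with f(k) = f(0): this means 63k ≡ 0 (mod 75), i.e. 75 ∣ 63k. Since gcd(63, 75) = 3, dividing through by 3 this holds exactly when 25 ∣ 21k, and as gcd(21, 25) = 1, exactly when 25 ∣ k.
The smallest positive such k is 25.

25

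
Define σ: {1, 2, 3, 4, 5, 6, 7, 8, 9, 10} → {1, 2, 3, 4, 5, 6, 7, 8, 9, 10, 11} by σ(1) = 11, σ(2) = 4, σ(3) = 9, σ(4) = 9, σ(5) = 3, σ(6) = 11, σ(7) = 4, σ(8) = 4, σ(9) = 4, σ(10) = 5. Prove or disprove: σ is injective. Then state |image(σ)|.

5

σ(3) = 9 = σ(4) with 3 ≠ 4, so σ is not injective.
The image of σ is {3, 4, 5, 9, 11}, which has 5 elements.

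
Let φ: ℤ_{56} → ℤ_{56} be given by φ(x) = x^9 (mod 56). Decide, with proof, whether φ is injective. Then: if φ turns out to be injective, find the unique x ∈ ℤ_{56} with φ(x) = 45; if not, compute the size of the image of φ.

φ(2): Repeated squaring mod 56: 2^1 ≡ 2, 2^2 ≡ 2² = 4, 2^4 ≡ 4² = 16, 2^8 ≡ 16² = 256 ≡ 32. Since 9 = 8 + 1, 2^9 ≡ 32·2: 32·2 = 64 ≡ 8. So 2^9 ≡ 8 (mod 56).
φ(4): Repeated squaring mod 56: 4^1 ≡ 4, 4^2 ≡ 4² = 16, 4^4 ≡ 16² = 256 ≡ 32, 4^8 ≡ 32² = 1024 ≡ 16. Since 9 = 8 + 1, 4^9 ≡ 16·4: 16·4 = 64 ≡ 8. So 4^9 ≡ 8 (mod 56).
So φ(2) = φ(4) = 8 while 2 ≠ 4, therefore φ is not injective.
Since φ is not injective, we determine |image(φ)|. Computing x^9 mod 56 for each x (by repeated squaring, reducing mod 56 at every step), the values φ(0), φ(1), …, φ(55) are: 0, 1, 8, 27, 8, 13, 48, 7, 8, 1, 48, 43, 48, 13, 0, 15, 8, 41, 8, 27, 48, 21, 8, 15, 48, 1, 48, 27, 0, 29, 8, 55, 8, 41, 48, 35, 8, 29, 48, 15, 48, 41, 0, 43, 8, 13, 8, 55, 48, 49, 8, 43, 48, 29, 48, 55.
The distinct values are {0, 1, 7, 8, 13, 15, 21, 27, 29, 35, 41, 43, 48, 49, 55}; there are 15 of them.

15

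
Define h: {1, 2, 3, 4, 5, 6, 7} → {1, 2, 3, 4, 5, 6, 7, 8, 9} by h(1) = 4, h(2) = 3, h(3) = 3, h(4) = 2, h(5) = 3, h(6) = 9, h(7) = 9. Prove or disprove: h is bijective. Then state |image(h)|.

h(2) = 3 = h(3) with 2 ≠ 3, so h is not injective, hence not bijective.
The image of h is {2, 3, 4, 9}, which has 4 elements.

4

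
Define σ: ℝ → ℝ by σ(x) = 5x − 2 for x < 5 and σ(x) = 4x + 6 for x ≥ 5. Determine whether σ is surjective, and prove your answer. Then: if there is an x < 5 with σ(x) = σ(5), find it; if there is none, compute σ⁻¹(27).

21/4

Both pieces are strictly increasing (slopes 5 and 4), so each is injective on its own interval.
The left piece maps (−∞, 5) onto (−∞, 23); the right piece maps [5, ∞) onto [26, ∞).
The union (−∞, 23) ∪ [26, ∞) omits the interval between 23 and 26; in particular 23 has no preimage. So σ is not surjective.
Because the two images are disjoint, no x < 5 has σ(x) = σ(5), so we compute σ⁻¹(27): 27 lies in [26, ∞), so solve 4x + 6 = 27: x = (27 − 6)/4 = 21/4.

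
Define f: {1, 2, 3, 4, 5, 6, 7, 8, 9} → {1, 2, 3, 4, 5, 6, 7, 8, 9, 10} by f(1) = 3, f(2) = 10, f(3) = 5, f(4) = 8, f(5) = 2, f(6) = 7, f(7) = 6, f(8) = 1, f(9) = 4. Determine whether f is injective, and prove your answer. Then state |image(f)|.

The values f(1), …, f(9) are 3, 10, 5, 8, 2, 7, 6, 1, 4 — all distinct.
So f(x_1) = f(x_2) only when x_1 = x_2, and f is injective.
The image of f is {1, 2, 3, 4, 5, 6, 7, 8, 10}, which has 9 elements.

9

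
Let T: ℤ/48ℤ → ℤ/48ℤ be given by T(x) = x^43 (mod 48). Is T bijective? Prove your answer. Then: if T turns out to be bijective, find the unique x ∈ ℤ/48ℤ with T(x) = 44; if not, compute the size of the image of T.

T(0) = 0^43 = 0.
T(6): Repeated squaring mod 48: 6^1 ≡ 6, 6^2 ≡ 6² = 36, 6^4 ≡ 36² = 1296 ≡ 0, 6^8 ≡ 0² = 0, 6^16 ≡ 0² = 0, 6^32 ≡ 0² = 0. Since 43 = 32 + 8 + 2 + 1, 6^43 ≡ 0·0·36·6: 0·0 = 0, then 0·36 = 0, then 0·6 = 0. So 6^43 ≡ 0 (mod 48).
So T(0) = T(6) = 0 while 0 ≠ 6, hence T is not injective, hence not bijective.
Since T is not bijective, we determine |image(T)|. Computing x^43 mod 48 for each x (by repeated squaring, reducing mod 48 at every step), the values T(0), T(1), …, T(47) are: 0, 1, 32, 27, 16, 29, 0, 7, 32, 9, 16, 35, 0, 37, 32, 15, 16, 17, 0, 43, 32, 45, 16, 23, 0, 25, 32, 3, 16, 5, 0, 31, 32, 33, 16, 11, 0, 13, 32, 39, 16, 41, 0, 19, 32, 21, 16, 47.
The distinct values are {0, 1, 3, 5, 7, 9, 11, 13, 15, 16, 17, 19, 21, 23, 25, 27, 29, 31, 32, 33, 35, 37, 39, 41, 43, 45, 47}; there are 27 of them.

27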